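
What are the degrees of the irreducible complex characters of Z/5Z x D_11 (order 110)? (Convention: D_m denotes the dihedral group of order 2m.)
Dimensions: 1, 1, 1, 1, 1, 1, 1, 1, 1, 1, 2, 2, 2, 2, 2, 2, 2, 2, 2, 2, 2, 2, 2, 2, 2, 2, 2, 2, 2, 2, 2, 2, 2, 2, 2

There are 35 irreducibles (= number of conjugacy classes). Their dimensions d_i satisfy sum d_i^2 = |G| = 110: 1 + 1 + 1 + 1 + 1 + 1 + 1 + 1 + 1 + 1 + 4 + 4 + 4 + 4 + 4 + 4 + 4 + 4 + 4 + 4 + 4 + 4 + 4 + 4 + 4 + 4 + 4 + 4 + 4 + 4 + 4 + 4 + 4 + 4 + 4 = 110. (For the product with Z/5Z: each of the 5 1-dim characters of Z/5Z tensors with each irrep of D_11, giving 5 copies of each D_11-dimension.)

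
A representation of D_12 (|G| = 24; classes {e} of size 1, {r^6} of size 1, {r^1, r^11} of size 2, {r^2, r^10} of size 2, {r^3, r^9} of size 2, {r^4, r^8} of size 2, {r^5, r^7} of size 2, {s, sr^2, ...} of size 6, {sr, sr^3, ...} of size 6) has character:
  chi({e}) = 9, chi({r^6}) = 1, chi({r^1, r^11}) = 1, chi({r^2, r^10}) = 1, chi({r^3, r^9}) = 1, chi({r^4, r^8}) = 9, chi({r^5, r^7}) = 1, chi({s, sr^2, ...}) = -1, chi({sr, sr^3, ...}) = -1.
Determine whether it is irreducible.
Not irreducible (reducible): <chi, chi> = 11 > 1.

Why: <chi, chi> = (1/|G|) sum_C |C| * |chi(C)|^2 = (1/24)[1*|9|^2 + 1*|1|^2 + 2*|1|^2 + 2*|1|^2 + 2*|1|^2 + 2*|9|^2 + 2*|1|^2 + 6*|-1|^2 + 6*|-1|^2]
  = (1/24)[(81) + (1) + (2) + (2) + (2) + (162) + (2) + (6) + (6)] = 264/24 = 11.
A character is irreducible iff <chi, chi> = 1, so this representation is reducible.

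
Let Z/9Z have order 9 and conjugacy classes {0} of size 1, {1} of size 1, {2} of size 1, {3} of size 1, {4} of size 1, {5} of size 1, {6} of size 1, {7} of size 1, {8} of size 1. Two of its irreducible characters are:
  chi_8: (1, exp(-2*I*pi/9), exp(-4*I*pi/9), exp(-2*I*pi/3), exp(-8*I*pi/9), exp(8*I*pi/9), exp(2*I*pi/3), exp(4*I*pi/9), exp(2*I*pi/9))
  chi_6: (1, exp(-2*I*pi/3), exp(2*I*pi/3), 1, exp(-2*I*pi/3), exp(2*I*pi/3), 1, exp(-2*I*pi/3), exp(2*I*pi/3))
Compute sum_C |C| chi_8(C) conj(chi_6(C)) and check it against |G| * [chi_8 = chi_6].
Sum = 0; so <chi_8, chi_6> = 0 (distinct irreducibles are orthogonal).

Explanation: Compute term by term over conjugacy classes (|C| * chi_8(C) * conj(chi_6(C))):
  1*(1)*conj(1) + 1*(exp(-2*I*pi/9))*conj(exp(-2*I*pi/3)) + 1*(exp(-4*I*pi/9))*conj(exp(2*I*pi/3)) + 1*(exp(-2*I*pi/3))*conj(1) + 1*(exp(-8*I*pi/9))*conj(exp(-2*I*pi/3)) + 1*(exp(8*I*pi/9))*conj(exp(2*I*pi/3)) + 1*(exp(2*I*pi/3))*conj(1) + 1*(exp(4*I*pi/9))*conj(exp(-2*I*pi/3)) + 1*(exp(2*I*pi/9))*conj(exp(2*I*pi/3))
  = (1) + (exp(4*I*pi/9)) + (exp(8*I*pi/9)) + (exp(-2*I*pi/3)) + (exp(-2*I*pi/9)) + (exp(2*I*pi/9)) + (exp(2*I*pi/3)) + (exp(-8*I*pi/9)) + (exp(-4*I*pi/9))
  = 0.
(Exp terms are combined using exp(i*s)*conj(exp(i*t)) = exp(i*(s-t)), and sums of them are collapsed using the identity that for every m > 1 the m distinct m-th roots of unity sum to 0, e.g. 1 + exp(2*I*pi/3) + exp(-2*I*pi/3) = 0.)
Dividing by |G| = 9 gives 0/9 = 0, matching the row-orthogonality relation <chi_8, chi_6> = [chi_8 = chi_6].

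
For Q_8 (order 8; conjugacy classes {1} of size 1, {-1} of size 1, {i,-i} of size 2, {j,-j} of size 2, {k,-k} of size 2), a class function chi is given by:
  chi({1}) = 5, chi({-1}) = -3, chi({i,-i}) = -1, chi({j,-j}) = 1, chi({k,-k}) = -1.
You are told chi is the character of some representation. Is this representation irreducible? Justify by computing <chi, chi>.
Not irreducible (reducible): <chi, chi> = 5 > 1.

Details: <chi, chi> = (1/|G|) sum_C |C| * |chi(C)|^2 = (1/8)[1*|5|^2 + 1*|-3|^2 + 2*|-1|^2 + 2*|1|^2 + 2*|-1|^2]
  = (1/8)[(25) + (9) + (2) + (2) + (2)] = 40/8 = 5.
A character is irreducible iff <chi, chi> = 1, so this representation is reducible.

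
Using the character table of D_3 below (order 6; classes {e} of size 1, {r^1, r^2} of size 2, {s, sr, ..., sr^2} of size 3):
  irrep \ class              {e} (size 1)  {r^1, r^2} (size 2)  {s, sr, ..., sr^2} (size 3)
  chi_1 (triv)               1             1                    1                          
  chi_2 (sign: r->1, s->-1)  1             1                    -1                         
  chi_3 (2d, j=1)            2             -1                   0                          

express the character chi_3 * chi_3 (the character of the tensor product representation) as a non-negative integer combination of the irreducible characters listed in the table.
chi_3 tensor chi_3 = chi_1 + chi_2 + chi_3 (all other irreducibles have multiplicity 0).

The character of a tensor product is the pointwise product (chi_3 * chi_3)(C) = chi_3(C) * chi_3(C):
  {e}: (2)*(2), {r^1, r^2}: (-1)*(-1), {s, sr, ..., sr^2}: (0)*(0)
so (chi_3 * chi_3) takes values
  {e} -> 4, {r^1, r^2} -> 1, {s, sr, ..., sr^2} -> 0.
Now take the inner product of this character with each irreducible chi from the table, <chi_3*chi_3, chi> = (1/6) sum_C |C| (chi_3*chi_3)(C) conj(chi(C)):
  <chi_3*chi_3, chi_1> = (1/6)[1*(4)*conj(1) + 2*(1)*conj(1) + 3*(0)*conj(1)]
      = (1/6)[(4) + (2) + (0)] = 6/6 = 1
  <chi_3*chi_3, chi_2> = (1/6)[1*(4)*conj(1) + 2*(1)*conj(1) + 3*(0)*conj(-1)]
      = (1/6)[(4) + (2) + (0)] = 6/6 = 1
  <chi_3*chi_3, chi_3> = (1/6)[1*(4)*conj(2) + 2*(1)*conj(-1) + 3*(0)*conj(0)]
      = (1/6)[(8) + (-2) + (0)] = 6/6 = 1
Hence the multiplicities are chi_1: 1, chi_2: 1, chi_3: 1. Dimension check: dim(chi_3)*dim(chi_3) = 2*2 = 4 and sum (mult * dim) = 1*1 + 1*1 + 1*2 = 4.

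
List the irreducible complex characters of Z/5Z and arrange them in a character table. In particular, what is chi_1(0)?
Character table of Z/5Z (irreps indexed chi_0,...,chi_4 with chi_k(m) = zeta_5^(k*m), zeta_5 = exp(2*pi*i/5)):
  irrep \ class  {0} (size 1)  {1} (size 1)    {2} (size 1)    {3} (size 1)    {4} (size 1)  
  chi_0          1             1               1               1               1             
  chi_1          1             exp(2*I*pi/5)   exp(4*I*pi/5)   exp(-4*I*pi/5)  exp(-2*I*pi/5)
  chi_2          1             exp(4*I*pi/5)   exp(-2*I*pi/5)  exp(2*I*pi/5)   exp(-4*I*pi/5)
  chi_3          1             exp(-4*I*pi/5)  exp(2*I*pi/5)   exp(-2*I*pi/5)  exp(4*I*pi/5) 
  chi_4          1             exp(-2*I*pi/5)  exp(-4*I*pi/5)  exp(4*I*pi/5)   exp(2*I*pi/5) 

Spot check: chi_1(0) = zeta_5^(1*0) = zeta_5^0 = 1.

Details: Z/5Z is abelian, so all 5 irreducible complex representations are 1-dimensional. They are given by chi_k(m) = zeta_5^(k*m) for k = 0,...,4. Row orthogonality: sum_m chi_k(m) conj(chi_l(m)) = 5 * [k = l].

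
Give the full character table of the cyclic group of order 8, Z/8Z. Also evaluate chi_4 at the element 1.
Character table of Z/8Z (irreps indexed chi_0,...,chi_7 with chi_k(m) = zeta_8^(k*m), zeta_8 = exp(2*pi*i/8)):
  irrep \ class  {0} (size 1)  {1} (size 1)    {2} (size 1)  {3} (size 1)    {4} (size 1)  {5} (size 1)    {6} (size 1)  {7} (size 1)  
  chi_0          1             1               1             1               1             1               1             1             
  chi_1          1             exp(I*pi/4)     I             exp(3*I*pi/4)   -1            exp(-3*I*pi/4)  -I            exp(-I*pi/4)  
  chi_2          1             I               -1            -I              1             I               -1            -I            
  chi_3          1             exp(3*I*pi/4)   -I            exp(I*pi/4)     -1            exp(-I*pi/4)    I             exp(-3*I*pi/4)
  chi_4          1             -1              1             -1              1             -1              1             -1            
  chi_5          1             exp(-3*I*pi/4)  I             exp(-I*pi/4)    -1            exp(I*pi/4)     -I            exp(3*I*pi/4) 
  chi_6          1             -I              -1            I               1             -I              -1            I             
  chi_7          1             exp(-I*pi/4)    -I            exp(-3*I*pi/4)  -1            exp(3*I*pi/4)   I             exp(I*pi/4)   

Spot check: chi_4(1) = zeta_8^(4*1) = zeta_8^4 = -1.

Justification: Z/8Z is abelian, so all 8 irreducible complex representations are 1-dimensional. They are given by chi_k(m) = zeta_8^(k*m) for k = 0,...,7. Row orthogonality: sum_m chi_k(m) conj(chi_l(m)) = 8 * [k = l].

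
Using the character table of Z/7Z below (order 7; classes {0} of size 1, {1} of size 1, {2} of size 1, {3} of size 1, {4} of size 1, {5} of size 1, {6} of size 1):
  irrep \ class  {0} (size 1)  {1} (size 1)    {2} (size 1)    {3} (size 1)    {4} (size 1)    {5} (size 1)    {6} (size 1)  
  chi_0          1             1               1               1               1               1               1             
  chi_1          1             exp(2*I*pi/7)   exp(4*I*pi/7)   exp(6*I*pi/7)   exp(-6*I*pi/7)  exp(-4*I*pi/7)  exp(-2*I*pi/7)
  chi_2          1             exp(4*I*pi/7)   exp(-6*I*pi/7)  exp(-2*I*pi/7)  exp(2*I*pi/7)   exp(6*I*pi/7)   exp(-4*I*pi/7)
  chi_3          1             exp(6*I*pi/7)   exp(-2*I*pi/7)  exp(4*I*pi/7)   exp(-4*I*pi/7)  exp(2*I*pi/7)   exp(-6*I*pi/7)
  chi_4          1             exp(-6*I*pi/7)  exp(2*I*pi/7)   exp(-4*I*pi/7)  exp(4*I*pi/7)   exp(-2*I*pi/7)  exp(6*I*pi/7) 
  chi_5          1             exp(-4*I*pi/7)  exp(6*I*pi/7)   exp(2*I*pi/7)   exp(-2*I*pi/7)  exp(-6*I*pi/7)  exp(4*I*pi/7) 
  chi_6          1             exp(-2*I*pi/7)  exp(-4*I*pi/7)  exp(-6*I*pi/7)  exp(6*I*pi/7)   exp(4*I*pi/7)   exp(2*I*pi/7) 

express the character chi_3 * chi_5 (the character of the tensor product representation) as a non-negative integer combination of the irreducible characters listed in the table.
chi_3 tensor chi_5 = chi_1 (all other irreducibles have multiplicity 0).

The character of a tensor product is the pointwise product (chi_3 * chi_5)(C) = chi_3(C) * chi_5(C):
  {0}: (1)*(1), {1}: (exp(6*I*pi/7))*(exp(-4*I*pi/7)), {2}: (exp(-2*I*pi/7))*(exp(6*I*pi/7)), {3}: (exp(4*I*pi/7))*(exp(2*I*pi/7)), {4}: (exp(-4*I*pi/7))*(exp(-2*I*pi/7)), {5}: (exp(2*I*pi/7))*(exp(-6*I*pi/7)), {6}: (exp(-6*I*pi/7))*(exp(4*I*pi/7))
so (chi_3 * chi_5) takes values
  {0} -> 1, {1} -> exp(2*I*pi/7), {2} -> exp(4*I*pi/7), {3} -> exp(6*I*pi/7), {4} -> exp(-6*I*pi/7), {5} -> exp(-4*I*pi/7), {6} -> exp(-2*I*pi/7).
Now take the inner product of this character with each irreducible chi from the table, <chi_3*chi_5, chi> = (1/7) sum_C |C| (chi_3*chi_5)(C) conj(chi(C)):
  <chi_3*chi_5, chi_0> = (1/7)[1*(1)*conj(1) + 1*(exp(2*I*pi/7))*conj(1) + 1*(exp(4*I*pi/7))*conj(1) + 1*(exp(6*I*pi/7))*conj(1) + 1*(exp(-6*I*pi/7))*conj(1) + 1*(exp(-4*I*pi/7))*conj(1) + 1*(exp(-2*I*pi/7))*conj(1)]
      = (1/7)[(1) + (exp(2*I*pi/7)) + (exp(4*I*pi/7)) + (exp(6*I*pi/7)) + (exp(-6*I*pi/7)) + (exp(-4*I*pi/7)) + (exp(-2*I*pi/7))] = 0/7 = 0
  <chi_3*chi_5, chi_1> = (1/7)[1*(1)*conj(1) + 1*(exp(2*I*pi/7))*conj(exp(2*I*pi/7)) + 1*(exp(4*I*pi/7))*conj(exp(4*I*pi/7)) + 1*(exp(6*I*pi/7))*conj(exp(6*I*pi/7)) + 1*(exp(-6*I*pi/7))*conj(exp(-6*I*pi/7)) + 1*(exp(-4*I*pi/7))*conj(exp(-4*I*pi/7)) + 1*(exp(-2*I*pi/7))*conj(exp(-2*I*pi/7))]
      = (1/7)[(1) + (1) + (1) + (1) + (1) + (1) + (1)] = 7/7 = 1
  <chi_3*chi_5, chi_2> = (1/7)[1*(1)*conj(1) + 1*(exp(2*I*pi/7))*conj(exp(4*I*pi/7)) + 1*(exp(4*I*pi/7))*conj(exp(-6*I*pi/7)) + 1*(exp(6*I*pi/7))*conj(exp(-2*I*pi/7)) + 1*(exp(-6*I*pi/7))*conj(exp(2*I*pi/7)) + 1*(exp(-4*I*pi/7))*conj(exp(6*I*pi/7)) + 1*(exp(-2*I*pi/7))*conj(exp(-4*I*pi/7))]
      = (1/7)[(1) + (exp(-2*I*pi/7)) + (exp(-4*I*pi/7)) + (exp(-6*I*pi/7)) + (exp(6*I*pi/7)) + (exp(4*I*pi/7)) + (exp(2*I*pi/7))] = 0/7 = 0
  <chi_3*chi_5, chi_3> = (1/7)[1*(1)*conj(1) + 1*(exp(2*I*pi/7))*conj(exp(6*I*pi/7)) + 1*(exp(4*I*pi/7))*conj(exp(-2*I*pi/7)) + 1*(exp(6*I*pi/7))*conj(exp(4*I*pi/7)) + 1*(exp(-6*I*pi/7))*conj(exp(-4*I*pi/7)) + 1*(exp(-4*I*pi/7))*conj(exp(2*I*pi/7)) + 1*(exp(-2*I*pi/7))*conj(exp(-6*I*pi/7))]
      = (1/7)[(1) + (exp(-4*I*pi/7)) + (exp(6*I*pi/7)) + (exp(2*I*pi/7)) + (exp(-2*I*pi/7)) + (exp(-6*I*pi/7)) + (exp(4*I*pi/7))] = 0/7 = 0
  <chi_3*chi_5, chi_4> = (1/7)[1*(1)*conj(1) + 1*(exp(2*I*pi/7))*conj(exp(-6*I*pi/7)) + 1*(exp(4*I*pi/7))*conj(exp(2*I*pi/7)) + 1*(exp(6*I*pi/7))*conj(exp(-4*I*pi/7)) + 1*(exp(-6*I*pi/7))*conj(exp(4*I*pi/7)) + 1*(exp(-4*I*pi/7))*conj(exp(-2*I*pi/7)) + 1*(exp(-2*I*pi/7))*conj(exp(6*I*pi/7))]
      = (1/7)[(1) + (exp(-6*I*pi/7)) + (exp(2*I*pi/7)) + (exp(-4*I*pi/7)) + (exp(4*I*pi/7)) + (exp(-2*I*pi/7)) + (exp(6*I*pi/7))] = 0/7 = 0
  <chi_3*chi_5, chi_5> = (1/7)[1*(1)*conj(1) + 1*(exp(2*I*pi/7))*conj(exp(-4*I*pi/7)) + 1*(exp(4*I*pi/7))*conj(exp(6*I*pi/7)) + 1*(exp(6*I*pi/7))*conj(exp(2*I*pi/7)) + 1*(exp(-6*I*pi/7))*conj(exp(-2*I*pi/7)) + 1*(exp(-4*I*pi/7))*conj(exp(-6*I*pi/7)) + 1*(exp(-2*I*pi/7))*conj(exp(4*I*pi/7))]
      = (1/7)[(1) + (exp(6*I*pi/7)) + (exp(-2*I*pi/7)) + (exp(4*I*pi/7)) + (exp(-4*I*pi/7)) + (exp(2*I*pi/7)) + (exp(-6*I*pi/7))] = 0/7 = 0
  <chi_3*chi_5, chi_6> = (1/7)[1*(1)*conj(1) + 1*(exp(2*I*pi/7))*conj(exp(-2*I*pi/7)) + 1*(exp(4*I*pi/7))*conj(exp(-4*I*pi/7)) + 1*(exp(6*I*pi/7))*conj(exp(-6*I*pi/7)) + 1*(exp(-6*I*pi/7))*conj(exp(6*I*pi/7)) + 1*(exp(-4*I*pi/7))*conj(exp(4*I*pi/7)) + 1*(exp(-2*I*pi/7))*conj(exp(2*I*pi/7))]
      = (1/7)[(1) + (exp(4*I*pi/7)) + (exp(-6*I*pi/7)) + (exp(-2*I*pi/7)) + (exp(2*I*pi/7)) + (exp(6*I*pi/7)) + (exp(-4*I*pi/7))] = 0/7 = 0
(Exp terms are combined using exp(i*s)*conj(exp(i*t)) = exp(i*(s-t)), and sums of them are collapsed using the identity that for every m > 1 the m distinct m-th roots of unity sum to 0, e.g. 1 + exp(2*I*pi/3) + exp(-2*I*pi/3) = 0.)
Hence the multiplicities are chi_1: 1. Dimension check: dim(chi_3)*dim(chi_5) = 1*1 = 1 and sum (mult * dim) = 1*1 = 1.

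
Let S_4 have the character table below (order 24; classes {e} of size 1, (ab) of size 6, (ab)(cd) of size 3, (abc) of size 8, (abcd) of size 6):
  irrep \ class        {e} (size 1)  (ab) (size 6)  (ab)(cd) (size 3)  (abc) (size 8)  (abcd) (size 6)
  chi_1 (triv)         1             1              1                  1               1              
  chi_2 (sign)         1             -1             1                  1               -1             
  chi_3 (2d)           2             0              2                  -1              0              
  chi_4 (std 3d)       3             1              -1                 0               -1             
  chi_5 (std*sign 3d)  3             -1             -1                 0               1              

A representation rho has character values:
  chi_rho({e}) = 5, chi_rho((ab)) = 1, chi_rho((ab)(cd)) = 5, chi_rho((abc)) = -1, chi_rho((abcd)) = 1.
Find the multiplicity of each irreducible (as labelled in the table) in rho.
Multiplicities: chi_1: 1, chi_2: 0, chi_3: 2, chi_4: 0, chi_5: 0.

Explanation: Use <chi_rho, chi> = (1/|G|) sum_C |C| * chi_rho(C) * conj(chi(C)) with |G| = 24 for each irreducible chi in the table:
  <chi_rho, chi_1> = (1/24)[1*(5)*conj(1) + 6*(1)*conj(1) + 3*(5)*conj(1) + 8*(-1)*conj(1) + 6*(1)*conj(1)]
      = (1/24)[(5) + (6) + (15) + (-8) + (6)] = 24/24 = 1
  <chi_rho, chi_2> = (1/24)[1*(5)*conj(1) + 6*(1)*conj(-1) + 3*(5)*conj(1) + 8*(-1)*conj(1) + 6*(1)*conj(-1)]
      = (1/24)[(5) + (-6) + (15) + (-8) + (-6)] = 0/24 = 0
  <chi_rho, chi_3> = (1/24)[1*(5)*conj(2) + 6*(1)*conj(0) + 3*(5)*conj(2) + 8*(-1)*conj(-1) + 6*(1)*conj(0)]
      = (1/24)[(10) + (0) + (30) + (8) + (0)] = 48/24 = 2
  <chi_rho, chi_4> = (1/24)[1*(5)*conj(3) + 6*(1)*conj(1) + 3*(5)*conj(-1) + 8*(-1)*conj(0) + 6*(1)*conj(-1)]
      = (1/24)[(15) + (6) + (-15) + (0) + (-6)] = 0/24 = 0
  <chi_rho, chi_5> = (1/24)[1*(5)*conj(3) + 6*(1)*conj(-1) + 3*(5)*conj(-1) + 8*(-1)*conj(0) + 6*(1)*conj(1)]
      = (1/24)[(15) + (-6) + (-15) + (0) + (6)] = 0/24 = 0
Dimension check: dim(rho) = sum (mult * dim) = 1*1 + 0*1 + 2*2 + 0*3 + 0*3 = 5 = chi_rho(e) = 5.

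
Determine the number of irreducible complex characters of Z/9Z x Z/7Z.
63

Reasoning: The number of irreducible complex representations of a finite group equals its number of conjugacy classes. Z/9Z x Z/7Z is abelian of order 63, so every element is its own conjugacy class: 63 classes, so Z/9Z x Z/7Z (order 63) has exactly 63 irreducible complex representations.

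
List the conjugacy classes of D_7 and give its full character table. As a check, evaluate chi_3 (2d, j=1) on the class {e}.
Conjugacy classes: {e} of size 1, {r^1, r^6} of size 2, {r^2, r^5} of size 2, {r^3, r^4} of size 2, {s, sr, ..., sr^6} of size 7.
Character table:
  irrep \ class              {e} (size 1)  {r^1, r^6} (size 2)  {r^2, r^5} (size 2)  {r^3, r^4} (size 2)  {s, sr, ..., sr^6} (size 7)
  chi_1 (triv)               1             1                    1                    1                    1                          
  chi_2 (sign: r->1, s->-1)  1             1                    1                    1                    -1                         
  chi_3 (2d, j=1)            2             2*cos(2*pi/7)        -2*cos(3*pi/7)       -2*cos(pi/7)         0                          
  chi_4 (2d, j=2)            2             -2*cos(3*pi/7)       -2*cos(pi/7)         2*cos(2*pi/7)        0                          
  chi_5 (2d, j=3)            2             -2*cos(pi/7)         2*cos(2*pi/7)        -2*cos(3*pi/7)       0                          

Spot check: chi_3 (2d, j=1) on {e} = 2.

Solution. D_7 has order 2*7 = 14 with 5 conjugacy classes, hence 5 irreducibles. Sum of squared dims 1 + 1 + 4 + 4 + 4 = 14 = |G|. Linear characters come from the abelianisation; the 2-dimensional irreps have character r^k -> 2*cos(2*pi*j*k/7), reflections -> 0.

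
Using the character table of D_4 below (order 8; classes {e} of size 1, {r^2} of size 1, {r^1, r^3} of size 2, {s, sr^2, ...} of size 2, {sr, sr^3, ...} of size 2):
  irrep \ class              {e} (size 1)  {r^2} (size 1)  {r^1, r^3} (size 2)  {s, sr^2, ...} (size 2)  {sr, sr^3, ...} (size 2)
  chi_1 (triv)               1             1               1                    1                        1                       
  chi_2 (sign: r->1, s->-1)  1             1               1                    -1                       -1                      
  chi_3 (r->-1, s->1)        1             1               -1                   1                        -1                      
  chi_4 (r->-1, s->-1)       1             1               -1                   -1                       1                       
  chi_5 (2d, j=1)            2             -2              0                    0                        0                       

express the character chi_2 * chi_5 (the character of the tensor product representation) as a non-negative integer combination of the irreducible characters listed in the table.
chi_2 tensor chi_5 = chi_5 (all other irreducibles have multiplicity 0).

Proof sketch: The character of a tensor product is the pointwise product (chi_2 * chi_5)(C) = chi_2(C) * chi_5(C):
  {e}: (1)*(2), {r^2}: (1)*(-2), {r^1, r^3}: (1)*(0), {s, sr^2, ...}: (-1)*(0), {sr, sr^3, ...}: (-1)*(0)
so (chi_2 * chi_5) takes values
  {e} -> 2, {r^2} -> -2, {r^1, r^3} -> 0, {s, sr^2, ...} -> 0, {sr, sr^3, ...} -> 0.
Now take the inner product of this character with each irreducible chi from the table, <chi_2*chi_5, chi> = (1/8) sum_C |C| (chi_2*chi_5)(C) conj(chi(C)):
  <chi_2*chi_5, chi_1> = (1/8)[1*(2)*conj(1) + 1*(-2)*conj(1) + 2*(0)*conj(1) + 2*(0)*conj(1) + 2*(0)*conj(1)]
      = (1/8)[(2) + (-2) + (0) + (0) + (0)] = 0/8 = 0
  <chi_2*chi_5, chi_2> = (1/8)[1*(2)*conj(1) + 1*(-2)*conj(1) + 2*(0)*conj(1) + 2*(0)*conj(-1) + 2*(0)*conj(-1)]
      = (1/8)[(2) + (-2) + (0) + (0) + (0)] = 0/8 = 0
  <chi_2*chi_5, chi_3> = (1/8)[1*(2)*conj(1) + 1*(-2)*conj(1) + 2*(0)*conj(-1) + 2*(0)*conj(1) + 2*(0)*conj(-1)]
      = (1/8)[(2) + (-2) + (0) + (0) + (0)] = 0/8 = 0
  <chi_2*chi_5, chi_4> = (1/8)[1*(2)*conj(1) + 1*(-2)*conj(1) + 2*(0)*conj(-1) + 2*(0)*conj(-1) + 2*(0)*conj(1)]
      = (1/8)[(2) + (-2) + (0) + (0) + (0)] = 0/8 = 0
  <chi_2*chi_5, chi_5> = (1/8)[1*(2)*conj(2) + 1*(-2)*conj(-2) + 2*(0)*conj(0) + 2*(0)*conj(0) + 2*(0)*conj(0)]
      = (1/8)[(4) + (4) + (0) + (0) + (0)] = 8/8 = 1
Hence the multiplicities are chi_5: 1. Dimension check: dim(chi_2)*dim(chi_5) = 1*2 = 2 and sum (mult * dim) = 1*2 = 2.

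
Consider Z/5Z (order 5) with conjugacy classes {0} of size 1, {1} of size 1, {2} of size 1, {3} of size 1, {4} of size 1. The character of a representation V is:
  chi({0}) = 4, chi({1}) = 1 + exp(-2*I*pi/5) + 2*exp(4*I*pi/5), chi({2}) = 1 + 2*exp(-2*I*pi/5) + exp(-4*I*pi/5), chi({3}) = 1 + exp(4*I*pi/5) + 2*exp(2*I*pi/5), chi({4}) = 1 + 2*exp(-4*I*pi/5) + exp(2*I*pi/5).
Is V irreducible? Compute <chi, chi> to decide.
Not irreducible (reducible): <chi, chi> = 6 > 1.

Solution. <chi, chi> = (1/|G|) sum_C |C| * |chi(C)|^2 = (1/5)[1*|4|^2 + 1*|1 + exp(-2*I*pi/5) + 2*exp(4*I*pi/5)|^2 + 1*|1 + 2*exp(-2*I*pi/5) + exp(-4*I*pi/5)|^2 + 1*|1 + exp(4*I*pi/5) + 2*exp(2*I*pi/5)|^2 + 1*|1 + 2*exp(-4*I*pi/5) + exp(2*I*pi/5)|^2]
  = (1/5)[(16) + (6 + 4*exp(-4*I*pi/5) + exp(-2*I*pi/5) + exp(2*I*pi/5) + 4*exp(4*I*pi/5)) + (6 + 4*exp(-2*I*pi/5) + exp(-4*I*pi/5) + exp(4*I*pi/5) + 4*exp(2*I*pi/5)) + (6 + 4*exp(-2*I*pi/5) + exp(-4*I*pi/5) + exp(4*I*pi/5) + 4*exp(2*I*pi/5)) + (6 + 4*exp(-4*I*pi/5) + exp(-2*I*pi/5) + exp(2*I*pi/5) + 4*exp(4*I*pi/5))] = 30/5 = 6.
(Exp terms are combined using exp(i*s)*conj(exp(i*t)) = exp(i*(s-t)), and sums of them are collapsed using the identity that for every m > 1 the m distinct m-th roots of unity sum to 0, e.g. 1 + exp(2*I*pi/3) + exp(-2*I*pi/3) = 0.)
A character is irreducible iff <chi, chi> = 1, so this representation is reducible.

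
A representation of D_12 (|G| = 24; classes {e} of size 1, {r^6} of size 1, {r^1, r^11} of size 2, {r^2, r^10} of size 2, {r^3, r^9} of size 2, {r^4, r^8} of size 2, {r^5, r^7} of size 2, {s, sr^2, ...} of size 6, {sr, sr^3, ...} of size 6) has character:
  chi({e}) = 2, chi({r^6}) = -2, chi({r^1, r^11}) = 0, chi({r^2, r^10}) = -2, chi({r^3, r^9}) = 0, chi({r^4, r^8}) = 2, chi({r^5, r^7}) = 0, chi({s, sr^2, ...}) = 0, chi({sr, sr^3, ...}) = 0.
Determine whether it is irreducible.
Irreducible: <chi, chi> = 1.

Derivation: <chi, chi> = (1/|G|) sum_C |C| * |chi(C)|^2 = (1/24)[1*|2|^2 + 1*|-2|^2 + 2*|0|^2 + 2*|-2|^2 + 2*|0|^2 + 2*|2|^2 + 2*|0|^2 + 6*|0|^2 + 6*|0|^2]
  = (1/24)[(4) + (4) + (0) + (8) + (0) + (8) + (0) + (0) + (0)] = 24/24 = 1.
A character is irreducible iff <chi, chi> = 1, so this representation is irreducible.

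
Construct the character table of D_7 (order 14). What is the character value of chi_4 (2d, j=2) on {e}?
Conjugacy classes: {e} of size 1, {r^1, r^6} of size 2, {r^2, r^5} of size 2, {r^3, r^4} of size 2, {s, sr, ..., sr^6} of size 7.
Character table:
  irrep \ class              {e} (size 1)  {r^1, r^6} (size 2)  {r^2, r^5} (size 2)  {r^3, r^4} (size 2)  {s, sr, ..., sr^6} (size 7)
  chi_1 (triv)               1             1                    1                    1                    1                          
  chi_2 (sign: r->1, s->-1)  1             1                    1                    1                    -1                         
  chi_3 (2d, j=1)            2             2*cos(2*pi/7)        -2*cos(3*pi/7)       -2*cos(pi/7)         0                          
  chi_4 (2d, j=2)            2             -2*cos(3*pi/7)       -2*cos(pi/7)         2*cos(2*pi/7)        0                          
  chi_5 (2d, j=3)            2             -2*cos(pi/7)         2*cos(2*pi/7)        -2*cos(3*pi/7)       0                          

Spot check: chi_4 (2d, j=2) on {e} = 2.

Working: D_7 has order 2*7 = 14 with 5 conjugacy classes, hence 5 irreducibles. Sum of squared dims 1 + 1 + 4 + 4 + 4 = 14 = |G|. Linear characters come from the abelianisation; the 2-dimensional irreps have character r^k -> 2*cos(2*pi*j*k/7), reflections -> 0.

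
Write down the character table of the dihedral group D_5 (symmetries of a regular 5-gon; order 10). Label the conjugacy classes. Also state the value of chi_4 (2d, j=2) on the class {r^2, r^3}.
Conjugacy classes: {e} of size 1, {r^1, r^4} of size 2, {r^2, r^3} of size 2, {s, sr, ..., sr^4} of size 5.
Character table:
  irrep \ class              {e} (size 1)  {r^1, r^4} (size 2)  {r^2, r^3} (size 2)  {s, sr, ..., sr^4} (size 5)
  chi_1 (triv)               1             1                    1                    1                          
  chi_2 (sign: r->1, s->-1)  1             1                    1                    -1                         
  chi_3 (2d, j=1)            2             -1/2 + sqrt(5)/2     -sqrt(5)/2 - 1/2     0                          
  chi_4 (2d, j=2)            2             -sqrt(5)/2 - 1/2     -1/2 + sqrt(5)/2     0                          

Spot check: chi_4 (2d, j=2) on {r^2, r^3} = -1/2 + sqrt(5)/2.

Argument: D_5 has order 2*5 = 10 with 4 conjugacy classes, hence 4 irreducibles. Sum of squared dims 1 + 1 + 4 + 4 = 10 = |G|. Linear characters come from the abelianisation; the 2-dimensional irreps have character r^k -> 2*cos(2*pi*j*k/5), reflections -> 0.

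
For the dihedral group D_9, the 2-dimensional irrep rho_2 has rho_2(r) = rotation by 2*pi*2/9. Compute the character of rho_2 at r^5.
chi_{rho_2}(r^5) = 2*cos(2*pi*2*5/9) = 2*cos(20*pi/9)

Why: rho_2(r^5) is rotation by angle 2*pi*2*5/9, whose trace is 2*cos(2*pi*2*5/9) = 2*cos(20*pi/9).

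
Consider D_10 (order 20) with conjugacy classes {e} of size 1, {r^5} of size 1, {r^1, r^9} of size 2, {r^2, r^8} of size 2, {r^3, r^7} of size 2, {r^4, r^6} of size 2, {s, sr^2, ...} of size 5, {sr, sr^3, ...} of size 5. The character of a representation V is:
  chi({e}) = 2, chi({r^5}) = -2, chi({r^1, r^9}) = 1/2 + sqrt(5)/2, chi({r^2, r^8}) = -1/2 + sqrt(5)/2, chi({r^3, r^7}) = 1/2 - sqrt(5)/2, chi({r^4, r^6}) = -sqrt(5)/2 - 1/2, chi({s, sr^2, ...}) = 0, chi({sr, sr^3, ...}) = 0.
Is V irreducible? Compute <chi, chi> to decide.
Irreducible: <chi, chi> = 1.

Working: <chi, chi> = (1/|G|) sum_C |C| * |chi(C)|^2 = (1/20)[1*|2|^2 + 1*|-2|^2 + 2*|1/2 + sqrt(5)/2|^2 + 2*|-1/2 + sqrt(5)/2|^2 + 2*|1/2 - sqrt(5)/2|^2 + 2*|-sqrt(5)/2 - 1/2|^2 + 5*|0|^2 + 5*|0|^2]
  = (1/20)[(4) + (4) + (sqrt(5) + 3) + (3 - sqrt(5)) + (3 - sqrt(5)) + (sqrt(5) + 3) + (0) + (0)] = 20/20 = 1.
A character is irreducible iff <chi, chi> = 1, so this representation is irreducible.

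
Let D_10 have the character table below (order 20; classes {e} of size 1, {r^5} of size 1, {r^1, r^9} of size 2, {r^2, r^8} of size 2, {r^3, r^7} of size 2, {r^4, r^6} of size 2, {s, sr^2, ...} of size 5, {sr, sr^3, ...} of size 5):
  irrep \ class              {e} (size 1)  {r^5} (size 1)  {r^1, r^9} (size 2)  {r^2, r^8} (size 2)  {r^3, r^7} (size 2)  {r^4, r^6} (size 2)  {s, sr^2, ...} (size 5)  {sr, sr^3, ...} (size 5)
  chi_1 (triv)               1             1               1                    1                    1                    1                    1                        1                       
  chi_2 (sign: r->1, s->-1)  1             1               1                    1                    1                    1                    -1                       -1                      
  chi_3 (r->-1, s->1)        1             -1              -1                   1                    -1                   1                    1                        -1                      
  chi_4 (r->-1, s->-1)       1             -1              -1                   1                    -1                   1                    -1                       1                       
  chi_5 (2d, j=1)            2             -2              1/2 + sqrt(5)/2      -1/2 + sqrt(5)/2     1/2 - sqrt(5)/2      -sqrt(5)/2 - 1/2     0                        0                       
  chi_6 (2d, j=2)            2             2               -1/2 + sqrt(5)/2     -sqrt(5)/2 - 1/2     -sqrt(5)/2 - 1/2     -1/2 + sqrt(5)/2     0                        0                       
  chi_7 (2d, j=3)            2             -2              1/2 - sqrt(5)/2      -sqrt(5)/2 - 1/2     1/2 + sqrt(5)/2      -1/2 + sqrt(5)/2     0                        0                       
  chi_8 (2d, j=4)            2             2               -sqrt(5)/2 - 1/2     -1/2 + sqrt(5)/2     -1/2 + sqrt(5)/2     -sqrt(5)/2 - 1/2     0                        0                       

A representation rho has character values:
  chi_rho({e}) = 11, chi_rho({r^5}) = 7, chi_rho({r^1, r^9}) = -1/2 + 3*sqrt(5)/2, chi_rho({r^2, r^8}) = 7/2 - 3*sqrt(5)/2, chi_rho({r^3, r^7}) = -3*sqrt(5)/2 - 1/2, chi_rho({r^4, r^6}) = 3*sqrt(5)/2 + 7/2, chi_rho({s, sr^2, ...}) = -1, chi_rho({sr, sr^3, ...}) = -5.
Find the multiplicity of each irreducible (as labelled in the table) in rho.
Multiplicities: chi_1: 0, chi_2: 3, chi_3: 2, chi_4: 0, chi_5: 0, chi_6: 3, chi_7: 0, chi_8: 0.

Working: Use <chi_rho, chi> = (1/|G|) sum_C |C| * chi_rho(C) * conj(chi(C)) with |G| = 20 for each irreducible chi in the table:
  <chi_rho, chi_1> = (1/20)[1*(11)*conj(1) + 1*(7)*conj(1) + 2*(-1/2 + 3*sqrt(5)/2)*conj(1) + 2*(7/2 - 3*sqrt(5)/2)*conj(1) + 2*(-3*sqrt(5)/2 - 1/2)*conj(1) + 2*(3*sqrt(5)/2 + 7/2)*conj(1) + 5*(-1)*conj(1) + 5*(-5)*conj(1)]
      = (1/20)[(11) + (7) + (-1 + 3*sqrt(5)) + (7 - 3*sqrt(5)) + (-3*sqrt(5) - 1) + (3*sqrt(5) + 7) + (-5) + (-25)] = 0/20 = 0
  <chi_rho, chi_2> = (1/20)[1*(11)*conj(1) + 1*(7)*conj(1) + 2*(-1/2 + 3*sqrt(5)/2)*conj(1) + 2*(7/2 - 3*sqrt(5)/2)*conj(1) + 2*(-3*sqrt(5)/2 - 1/2)*conj(1) + 2*(3*sqrt(5)/2 + 7/2)*conj(1) + 5*(-1)*conj(-1) + 5*(-5)*conj(-1)]
      = (1/20)[(11) + (7) + (-1 + 3*sqrt(5)) + (7 - 3*sqrt(5)) + (-3*sqrt(5) - 1) + (3*sqrt(5) + 7) + (5) + (25)] = 60/20 = 3
  <chi_rho, chi_3> = (1/20)[1*(11)*conj(1) + 1*(7)*conj(-1) + 2*(-1/2 + 3*sqrt(5)/2)*conj(-1) + 2*(7/2 - 3*sqrt(5)/2)*conj(1) + 2*(-3*sqrt(5)/2 - 1/2)*conj(-1) + 2*(3*sqrt(5)/2 + 7/2)*conj(1) + 5*(-1)*conj(1) + 5*(-5)*conj(-1)]
      = (1/20)[(11) + (-7) + (1 - 3*sqrt(5)) + (7 - 3*sqrt(5)) + (1 + 3*sqrt(5)) + (3*sqrt(5) + 7) + (-5) + (25)] = 40/20 = 2
  <chi_rho, chi_4> = (1/20)[1*(11)*conj(1) + 1*(7)*conj(-1) + 2*(-1/2 + 3*sqrt(5)/2)*conj(-1) + 2*(7/2 - 3*sqrt(5)/2)*conj(1) + 2*(-3*sqrt(5)/2 - 1/2)*conj(-1) + 2*(3*sqrt(5)/2 + 7/2)*conj(1) + 5*(-1)*conj(-1) + 5*(-5)*conj(1)]
      = (1/20)[(11) + (-7) + (1 - 3*sqrt(5)) + (7 - 3*sqrt(5)) + (1 + 3*sqrt(5)) + (3*sqrt(5) + 7) + (5) + (-25)] = 0/20 = 0
  <chi_rho, chi_5> = (1/20)[1*(11)*conj(2) + 1*(7)*conj(-2) + 2*(-1/2 + 3*sqrt(5)/2)*conj(1/2 + sqrt(5)/2) + 2*(7/2 - 3*sqrt(5)/2)*conj(-1/2 + sqrt(5)/2) + 2*(-3*sqrt(5)/2 - 1/2)*conj(1/2 - sqrt(5)/2) + 2*(3*sqrt(5)/2 + 7/2)*conj(-sqrt(5)/2 - 1/2) + 5*(-1)*conj(0) + 5*(-5)*conj(0)]
      = (1/20)[(22) + (-14) + (sqrt(5) + 7) + (-11 + 5*sqrt(5)) + (7 - sqrt(5)) + (-5*sqrt(5) - 11) + (0) + (0)] = 0/20 = 0
  <chi_rho, chi_6> = (1/20)[1*(11)*conj(2) + 1*(7)*conj(2) + 2*(-1/2 + 3*sqrt(5)/2)*conj(-1/2 + sqrt(5)/2) + 2*(7/2 - 3*sqrt(5)/2)*conj(-sqrt(5)/2 - 1/2) + 2*(-3*sqrt(5)/2 - 1/2)*conj(-sqrt(5)/2 - 1/2) + 2*(3*sqrt(5)/2 + 7/2)*conj(-1/2 + sqrt(5)/2) + 5*(-1)*conj(0) + 5*(-5)*conj(0)]
      = (1/20)[(22) + (14) + (8 - 2*sqrt(5)) + (4 - 2*sqrt(5)) + (2*sqrt(5) + 8) + (4 + 2*sqrt(5)) + (0) + (0)] = 60/20 = 3
  <chi_rho, chi_7> = (1/20)[1*(11)*conj(2) + 1*(7)*conj(-2) + 2*(-1/2 + 3*sqrt(5)/2)*conj(1/2 - sqrt(5)/2) + 2*(7/2 - 3*sqrt(5)/2)*conj(-sqrt(5)/2 - 1/2) + 2*(-3*sqrt(5)/2 - 1/2)*conj(1/2 + sqrt(5)/2) + 2*(3*sqrt(5)/2 + 7/2)*conj(-1/2 + sqrt(5)/2) + 5*(-1)*conj(0) + 5*(-5)*conj(0)]
      = (1/20)[(22) + (-14) + (-8 + 2*sqrt(5)) + (4 - 2*sqrt(5)) + (-8 - 2*sqrt(5)) + (4 + 2*sqrt(5)) + (0) + (0)] = 0/20 = 0
  <chi_rho, chi_8> = (1/20)[1*(11)*conj(2) + 1*(7)*conj(2) + 2*(-1/2 + 3*sqrt(5)/2)*conj(-sqrt(5)/2 - 1/2) + 2*(7/2 - 3*sqrt(5)/2)*conj(-1/2 + sqrt(5)/2) + 2*(-3*sqrt(5)/2 - 1/2)*conj(-1/2 + sqrt(5)/2) + 2*(3*sqrt(5)/2 + 7/2)*conj(-sqrt(5)/2 - 1/2) + 5*(-1)*conj(0) + 5*(-5)*conj(0)]
      = (1/20)[(22) + (14) + (-7 - sqrt(5)) + (-11 + 5*sqrt(5)) + (-7 + sqrt(5)) + (-5*sqrt(5) - 11) + (0) + (0)] = 0/20 = 0
Dimension check: dim(rho) = sum (mult * dim) = 0*1 + 3*1 + 2*1 + 0*1 + 0*2 + 3*2 + 0*2 + 0*2 = 11 = chi_rho(e) = 11.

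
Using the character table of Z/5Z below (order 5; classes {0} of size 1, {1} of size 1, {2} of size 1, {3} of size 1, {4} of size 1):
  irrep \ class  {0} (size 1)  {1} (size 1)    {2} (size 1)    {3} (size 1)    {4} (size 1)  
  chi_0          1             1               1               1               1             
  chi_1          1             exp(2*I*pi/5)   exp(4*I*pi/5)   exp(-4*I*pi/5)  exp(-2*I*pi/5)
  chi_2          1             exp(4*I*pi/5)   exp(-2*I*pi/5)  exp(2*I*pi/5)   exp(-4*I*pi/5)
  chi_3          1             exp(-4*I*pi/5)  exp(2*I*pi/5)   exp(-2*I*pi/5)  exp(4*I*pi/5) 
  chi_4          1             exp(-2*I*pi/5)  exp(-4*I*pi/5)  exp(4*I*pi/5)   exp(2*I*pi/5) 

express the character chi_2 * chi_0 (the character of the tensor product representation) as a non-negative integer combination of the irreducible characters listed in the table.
chi_2 tensor chi_0 = chi_2 (all other irreducibles have multiplicity 0).

Argument: The character of a tensor product is the pointwise product (chi_2 * chi_0)(C) = chi_2(C) * chi_0(C):
  {0}: (1)*(1), {1}: (exp(4*I*pi/5))*(1), {2}: (exp(-2*I*pi/5))*(1), {3}: (exp(2*I*pi/5))*(1), {4}: (exp(-4*I*pi/5))*(1)
so (chi_2 * chi_0) takes values
  {0} -> 1, {1} -> exp(4*I*pi/5), {2} -> exp(-2*I*pi/5), {3} -> exp(2*I*pi/5), {4} -> exp(-4*I*pi/5).
Now take the inner product of this character with each irreducible chi from the table, <chi_2*chi_0, chi> = (1/5) sum_C |C| (chi_2*chi_0)(C) conj(chi(C)):
  <chi_2*chi_0, chi_0> = (1/5)[1*(1)*conj(1) + 1*(exp(4*I*pi/5))*conj(1) + 1*(exp(-2*I*pi/5))*conj(1) + 1*(exp(2*I*pi/5))*conj(1) + 1*(exp(-4*I*pi/5))*conj(1)]
      = (1/5)[(1) + (exp(4*I*pi/5)) + (exp(-2*I*pi/5)) + (exp(2*I*pi/5)) + (exp(-4*I*pi/5))] = 0/5 = 0
  <chi_2*chi_0, chi_1> = (1/5)[1*(1)*conj(1) + 1*(exp(4*I*pi/5))*conj(exp(2*I*pi/5)) + 1*(exp(-2*I*pi/5))*conj(exp(4*I*pi/5)) + 1*(exp(2*I*pi/5))*conj(exp(-4*I*pi/5)) + 1*(exp(-4*I*pi/5))*conj(exp(-2*I*pi/5))]
      = (1/5)[(1) + (exp(2*I*pi/5)) + (exp(4*I*pi/5)) + (exp(-4*I*pi/5)) + (exp(-2*I*pi/5))] = 0/5 = 0
  <chi_2*chi_0, chi_2> = (1/5)[1*(1)*conj(1) + 1*(exp(4*I*pi/5))*conj(exp(4*I*pi/5)) + 1*(exp(-2*I*pi/5))*conj(exp(-2*I*pi/5)) + 1*(exp(2*I*pi/5))*conj(exp(2*I*pi/5)) + 1*(exp(-4*I*pi/5))*conj(exp(-4*I*pi/5))]
      = (1/5)[(1) + (1) + (1) + (1) + (1)] = 5/5 = 1
  <chi_2*chi_0, chi_3> = (1/5)[1*(1)*conj(1) + 1*(exp(4*I*pi/5))*conj(exp(-4*I*pi/5)) + 1*(exp(-2*I*pi/5))*conj(exp(2*I*pi/5)) + 1*(exp(2*I*pi/5))*conj(exp(-2*I*pi/5)) + 1*(exp(-4*I*pi/5))*conj(exp(4*I*pi/5))]
      = (1/5)[(1) + (exp(-2*I*pi/5)) + (exp(-4*I*pi/5)) + (exp(4*I*pi/5)) + (exp(2*I*pi/5))] = 0/5 = 0
  <chi_2*chi_0, chi_4> = (1/5)[1*(1)*conj(1) + 1*(exp(4*I*pi/5))*conj(exp(-2*I*pi/5)) + 1*(exp(-2*I*pi/5))*conj(exp(-4*I*pi/5)) + 1*(exp(2*I*pi/5))*conj(exp(4*I*pi/5)) + 1*(exp(-4*I*pi/5))*conj(exp(2*I*pi/5))]
      = (1/5)[(1) + (exp(-4*I*pi/5)) + (exp(2*I*pi/5)) + (exp(-2*I*pi/5)) + (exp(4*I*pi/5))] = 0/5 = 0
(Exp terms are combined using exp(i*s)*conj(exp(i*t)) = exp(i*(s-t)), and sums of them are collapsed using the identity that for every m > 1 the m distinct m-th roots of unity sum to 0, e.g. 1 + exp(2*I*pi/3) + exp(-2*I*pi/3) = 0.)
Hence the multiplicities are chi_2: 1. Dimension check: dim(chi_2)*dim(chi_0) = 1*1 = 1 and sum (mult * dim) = 1*1 = 1.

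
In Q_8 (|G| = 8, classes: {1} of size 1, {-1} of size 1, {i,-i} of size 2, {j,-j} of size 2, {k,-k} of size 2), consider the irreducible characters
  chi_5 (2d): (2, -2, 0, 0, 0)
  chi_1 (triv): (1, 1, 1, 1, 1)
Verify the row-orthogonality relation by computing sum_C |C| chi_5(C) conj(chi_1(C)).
Sum = 0; so <chi_5, chi_1> = 0 (distinct irreducibles are orthogonal).

Solution. Compute term by term over conjugacy classes (|C| * chi_5(C) * conj(chi_1(C))):
  1*(2)*conj(1) + 1*(-2)*conj(1) + 2*(0)*conj(1) + 2*(0)*conj(1) + 2*(0)*conj(1)
  = (2) + (-2) + (0) + (0) + (0)
  = 0.
Dividing by |G| = 8 gives 0/8 = 0, matching the row-orthogonality relation <chi_5, chi_1> = [chi_5 = chi_1].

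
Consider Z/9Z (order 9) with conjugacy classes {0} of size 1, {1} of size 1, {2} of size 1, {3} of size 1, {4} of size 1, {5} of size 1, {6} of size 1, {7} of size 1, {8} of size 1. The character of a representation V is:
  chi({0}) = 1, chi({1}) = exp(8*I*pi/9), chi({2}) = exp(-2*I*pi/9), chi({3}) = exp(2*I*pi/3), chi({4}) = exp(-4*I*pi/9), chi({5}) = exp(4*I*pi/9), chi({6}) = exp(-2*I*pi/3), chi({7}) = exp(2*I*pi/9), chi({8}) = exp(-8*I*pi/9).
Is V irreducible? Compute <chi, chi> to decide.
Irreducible: <chi, chi> = 1.

Justification: <chi, chi> = (1/|G|) sum_C |C| * |chi(C)|^2 = (1/9)[1*|1|^2 + 1*|exp(8*I*pi/9)|^2 + 1*|exp(-2*I*pi/9)|^2 + 1*|exp(2*I*pi/3)|^2 + 1*|exp(-4*I*pi/9)|^2 + 1*|exp(4*I*pi/9)|^2 + 1*|exp(-2*I*pi/3)|^2 + 1*|exp(2*I*pi/9)|^2 + 1*|exp(-8*I*pi/9)|^2]
  = (1/9)[(1) + (1) + (1) + (1) + (1) + (1) + (1) + (1) + (1)] = 9/9 = 1.
(Exp terms are combined using exp(i*s)*conj(exp(i*t)) = exp(i*(s-t)), and sums of them are collapsed using the identity that for every m > 1 the m distinct m-th roots of unity sum to 0, e.g. 1 + exp(2*I*pi/3) + exp(-2*I*pi/3) = 0.)
A character is irreducible iff <chi, chi> = 1, so this representation is irreducible.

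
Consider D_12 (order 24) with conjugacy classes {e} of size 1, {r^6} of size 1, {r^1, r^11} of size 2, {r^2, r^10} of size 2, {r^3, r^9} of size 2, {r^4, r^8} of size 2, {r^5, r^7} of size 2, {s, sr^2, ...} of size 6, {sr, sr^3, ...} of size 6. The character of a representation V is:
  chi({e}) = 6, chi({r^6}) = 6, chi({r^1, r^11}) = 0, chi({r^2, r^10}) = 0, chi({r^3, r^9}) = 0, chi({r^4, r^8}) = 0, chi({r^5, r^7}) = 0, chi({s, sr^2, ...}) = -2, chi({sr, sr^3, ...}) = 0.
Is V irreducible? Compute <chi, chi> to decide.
Not irreducible (reducible): <chi, chi> = 4 > 1.

Argument: <chi, chi> = (1/|G|) sum_C |C| * |chi(C)|^2 = (1/24)[1*|6|^2 + 1*|6|^2 + 2*|0|^2 + 2*|0|^2 + 2*|0|^2 + 2*|0|^2 + 2*|0|^2 + 6*|-2|^2 + 6*|0|^2]
  = (1/24)[(36) + (36) + (0) + (0) + (0) + (0) + (0) + (24) + (0)] = 96/24 = 4.
A character is irreducible iff <chi, chi> = 1, so this representation is reducible.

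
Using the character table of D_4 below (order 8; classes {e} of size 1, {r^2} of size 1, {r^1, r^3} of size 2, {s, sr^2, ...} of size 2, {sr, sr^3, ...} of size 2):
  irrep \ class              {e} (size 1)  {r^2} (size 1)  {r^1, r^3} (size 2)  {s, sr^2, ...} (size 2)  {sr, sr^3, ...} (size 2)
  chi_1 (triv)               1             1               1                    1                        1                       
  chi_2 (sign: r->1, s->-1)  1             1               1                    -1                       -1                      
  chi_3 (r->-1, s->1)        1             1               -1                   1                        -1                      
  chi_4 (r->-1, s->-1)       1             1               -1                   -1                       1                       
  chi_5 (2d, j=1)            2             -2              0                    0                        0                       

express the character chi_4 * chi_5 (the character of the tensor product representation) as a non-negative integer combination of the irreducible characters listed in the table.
chi_4 tensor chi_5 = chi_5 (all other irreducibles have multiplicity 0).

Why: The character of a tensor product is the pointwise product (chi_4 * chi_5)(C) = chi_4(C) * chi_5(C):
  {e}: (1)*(2), {r^2}: (1)*(-2), {r^1, r^3}: (-1)*(0), {s, sr^2, ...}: (-1)*(0), {sr, sr^3, ...}: (1)*(0)
so (chi_4 * chi_5) takes values
  {e} -> 2, {r^2} -> -2, {r^1, r^3} -> 0, {s, sr^2, ...} -> 0, {sr, sr^3, ...} -> 0.
Now take the inner product of this character with each irreducible chi from the table, <chi_4*chi_5, chi> = (1/8) sum_C |C| (chi_4*chi_5)(C) conj(chi(C)):
  <chi_4*chi_5, chi_1> = (1/8)[1*(2)*conj(1) + 1*(-2)*conj(1) + 2*(0)*conj(1) + 2*(0)*conj(1) + 2*(0)*conj(1)]
      = (1/8)[(2) + (-2) + (0) + (0) + (0)] = 0/8 = 0
  <chi_4*chi_5, chi_2> = (1/8)[1*(2)*conj(1) + 1*(-2)*conj(1) + 2*(0)*conj(1) + 2*(0)*conj(-1) + 2*(0)*conj(-1)]
      = (1/8)[(2) + (-2) + (0) + (0) + (0)] = 0/8 = 0
  <chi_4*chi_5, chi_3> = (1/8)[1*(2)*conj(1) + 1*(-2)*conj(1) + 2*(0)*conj(-1) + 2*(0)*conj(1) + 2*(0)*conj(-1)]
      = (1/8)[(2) + (-2) + (0) + (0) + (0)] = 0/8 = 0
  <chi_4*chi_5, chi_4> = (1/8)[1*(2)*conj(1) + 1*(-2)*conj(1) + 2*(0)*conj(-1) + 2*(0)*conj(-1) + 2*(0)*conj(1)]
      = (1/8)[(2) + (-2) + (0) + (0) + (0)] = 0/8 = 0
  <chi_4*chi_5, chi_5> = (1/8)[1*(2)*conj(2) + 1*(-2)*conj(-2) + 2*(0)*conj(0) + 2*(0)*conj(0) + 2*(0)*conj(0)]
      = (1/8)[(4) + (4) + (0) + (0) + (0)] = 8/8 = 1
Hence the multiplicities are chi_5: 1. Dimension check: dim(chi_4)*dim(chi_5) = 1*2 = 2 and sum (mult * dim) = 1*2 = 2.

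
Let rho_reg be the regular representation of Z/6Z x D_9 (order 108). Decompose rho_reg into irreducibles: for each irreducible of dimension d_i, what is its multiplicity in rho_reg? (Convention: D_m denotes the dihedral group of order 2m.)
Each irreducible V_i of dimension d_i appears with multiplicity d_i, i.e. rho_reg = (direct sum over all irreducibles V_i) d_i V_i. The irreducible dimensions for Z/6Z x D_9 are 1, 1, 1, 1, 1, 1, 1, 1, 1, 1, 1, 1, 2, 2, 2, 2, 2, 2, 2, 2, 2, 2, 2, 2, 2, 2, 2, 2, 2, 2, 2, 2, 2, 2, 2, 2: 12 irreducibles of dimension 1, each with multiplicity 1; 24 irreducibles of dimension 2, each with multiplicity 2. Total dimension 12*1*1 + 24*2*2 = 108 = |G|.

Derivation: General theorem: in the regular representation of a finite group G, each irreducible appears with multiplicity equal to its dimension. Check: dim(rho_reg) = sum d_i^2 = 1 + 1 + 1 + 1 + 1 + 1 + 1 + 1 + 1 + 1 + 1 + 1 + 4 + 4 + 4 + 4 + 4 + 4 + 4 + 4 + 4 + 4 + 4 + 4 + 4 + 4 + 4 + 4 + 4 + 4 + 4 + 4 + 4 + 4 + 4 + 4 = 108 = |G|.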